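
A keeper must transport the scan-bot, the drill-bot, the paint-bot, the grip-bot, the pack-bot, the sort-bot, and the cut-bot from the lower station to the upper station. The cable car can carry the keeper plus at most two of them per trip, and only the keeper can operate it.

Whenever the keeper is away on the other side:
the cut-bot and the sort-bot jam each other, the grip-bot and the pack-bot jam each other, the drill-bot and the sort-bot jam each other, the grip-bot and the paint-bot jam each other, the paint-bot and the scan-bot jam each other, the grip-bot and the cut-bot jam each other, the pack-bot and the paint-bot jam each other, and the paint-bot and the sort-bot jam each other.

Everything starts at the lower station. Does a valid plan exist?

Whatever the first load, the items left behind include a forbidden pair without the keeper. No opening move is safe, so no plan exists.

No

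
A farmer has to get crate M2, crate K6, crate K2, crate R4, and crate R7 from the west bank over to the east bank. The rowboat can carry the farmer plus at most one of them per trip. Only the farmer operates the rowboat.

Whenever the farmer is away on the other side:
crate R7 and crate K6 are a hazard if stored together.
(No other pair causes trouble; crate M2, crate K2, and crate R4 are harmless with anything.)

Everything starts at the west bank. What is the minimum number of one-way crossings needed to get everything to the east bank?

9

Counting alone: the farmer can take at most 1 across per trip to the east bank, so moving all 5 needs at least 5 loaded trips out, with a return between consecutive ones — at least 9 crossings.
The plan below uses exactly 9 crossings, so it is optimal:
1. Farmer goes to the east bank with crate K6.  [the west bank: crate K2, crate M2, crate R4, crate R7 | the east bank: crate K6]
2. Farmer goes back to the west bank alone.  [the west bank: crate K2, crate M2, crate R4, crate R7 | the east bank: crate K6]
3. Farmer goes to the east bank with crate M2.  [the west bank: crate K2, crate R4, crate R7 | the east bank: crate K6, crate M2]
4. Farmer goes back to the west bank alone.  [the west bank: crate K2, crate R4, crate R7 | the east bank: crate K6, crate M2]
5. Farmer goes to the east bank with crate K2.  [the west bank: crate R4, crate R7 | the east bank: crate K2, crate K6, crate M2]
6. Farmer goes back to the west bank alone.  [the west bank: crate R4, crate R7 | the east bank: crate K2, crate K6, crate M2]
7. Farmer goes to the east bank with crate R4.  [the west bank: crate R7 | the east bank: crate K2, crate K6, crate M2, crate R4]
8. Farmer goes back to the west bank alone.  [the west bank: crate R7 | the east bank: crate K2, crate K6, crate M2, crate R4]
9. Farmer goes to the east bank with crate R7.  [the west bank: — | the east bank: crate K2, crate K6, crate M2, crate R4, crate R7]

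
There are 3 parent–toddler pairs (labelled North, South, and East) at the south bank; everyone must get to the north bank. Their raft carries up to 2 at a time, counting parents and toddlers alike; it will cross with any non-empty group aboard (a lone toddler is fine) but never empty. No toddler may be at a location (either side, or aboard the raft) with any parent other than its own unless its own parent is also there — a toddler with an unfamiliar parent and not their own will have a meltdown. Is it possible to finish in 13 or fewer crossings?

Yes — this plan uses 11 crossings (≤ 13):
1. parent North and toddler North cross → the north bank.
2. parent North crosses ← the south bank.
3. toddler East and toddler South cross → the north bank.
4. toddler North crosses ← the south bank.
5. parent East and parent South cross → the north bank.
6. parent South and toddler South cross ← the south bank.
7. parent North and parent South cross → the north bank.
8. toddler East crosses ← the south bank.
9. toddler North and toddler South cross → the north bank.
10. parent East crosses ← the south bank.
11. parent East and toddler East cross → the north bank.

Yes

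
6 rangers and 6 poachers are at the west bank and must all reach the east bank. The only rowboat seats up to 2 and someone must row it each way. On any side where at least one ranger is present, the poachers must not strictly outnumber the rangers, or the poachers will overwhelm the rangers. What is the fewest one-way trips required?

Following every safe sequence of crossings from the start, the most of the 12 that can be at the east bank as the rowboat arrives there on crossings 1, 3, 5, 7, 9 is 2, 3, 4, 5, 6 respectively; the best ever achieved is 6 of 12.
From crossing 11 on, no configuration arises that was not already reachable earlier: only 15 distinct safe configurations (who is on which side, and where the rowboat is) can ever be reached, none of them has everyone across, and every continuation just revisits them. They are: 0 rangers + 0 poachers across (rowboat back at the start); 0 rangers + 1 poacher across (rowboat there); 0 rangers + 1 poacher across (rowboat back at the start); 0 rangers + 2 poachers across (rowboat there); 0 rangers + 2 poachers across (rowboat back at the start); 0 rangers + 3 poachers across (rowboat there); 0 rangers + 3 poachers across (rowboat back at the start); 0 rangers + 4 poachers across (rowboat there); 0 rangers + 4 poachers across (rowboat back at the start); 0 rangers + 5 poachers across (rowboat there); 0 rangers + 5 poachers across (rowboat back at the start); 0 rangers + 6 poachers across (rowboat there); 1 ranger + 1 poacher across (rowboat there); 1 ranger + 1 poacher across (rowboat back at the start); 2 rangers + 2 poachers across (rowboat there). So no valid plan exists.

impossible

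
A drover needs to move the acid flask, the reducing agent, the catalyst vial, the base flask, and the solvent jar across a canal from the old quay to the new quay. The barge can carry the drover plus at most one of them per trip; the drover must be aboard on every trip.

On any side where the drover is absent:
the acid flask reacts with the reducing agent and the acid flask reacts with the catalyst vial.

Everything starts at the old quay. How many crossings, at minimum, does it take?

Counting alone: the drover can take at most 1 across per trip to the new quay, so moving all 5 needs at least 5 loaded trips out, with a return between consecutive ones — at least 9 crossings.
The safety rule pushes this higher. Following every safe sequence of crossings, the most of the 5 that can be at the new quay as the barge arrives there on crossing 9 is 4 — never all 5.
So no plan with fewer than 11 crossings exists, and this one achieves 11:
1. Drover goes to the new quay with the acid flask.  [the old quay: the base flask, the catalyst vial, the reducing agent, the solvent jar | the new quay: the acid flask]
2. Drover goes back to the old quay alone.  [the old quay: the base flask, the catalyst vial, the reducing agent, the solvent jar | the new quay: the acid flask]
3. Drover goes to the new quay with the reducing agent.  [the old quay: the base flask, the catalyst vial, the solvent jar | the new quay: the acid flask, the reducing agent]
4. Drover goes back to the old quay with the acid flask.  [the old quay: the acid flask, the base flask, the catalyst vial, the solvent jar | the new quay: the reducing agent]
5. Drover goes to the new quay with the catalyst vial.  [the old quay: the acid flask, the base flask, the solvent jar | the new quay: the catalyst vial, the reducing agent]
6. Drover goes back to the old quay alone.  [the old quay: the acid flask, the base flask, the solvent jar | the new quay: the catalyst vial, the reducing agent]
7. Drover goes to the new quay with the base flask.  [the old quay: the acid flask, the solvent jar | the new quay: the base flask, the catalyst vial, the reducing agent]
8. Drover goes back to the old quay alone.  [the old quay: the acid flask, the solvent jar | the new quay: the base flask, the catalyst vial, the reducing agent]
9. Drover goes to the new quay with the solvent jar.  [the old quay: the acid flask | the new quay: the base flask, the catalyst vial, the reducing agent, the solvent jar]
10. Drover goes back to the old quay alone.  [the old quay: the acid flask | the new quay: the base flask, the catalyst vial, the reducing agent, the solvent jar]
11. Drover goes to the new quay with the acid flask.  [the old quay: — | the new quay: the acid flask, the base flask, the catalyst vial, the reducing agent, the solvent jar]

11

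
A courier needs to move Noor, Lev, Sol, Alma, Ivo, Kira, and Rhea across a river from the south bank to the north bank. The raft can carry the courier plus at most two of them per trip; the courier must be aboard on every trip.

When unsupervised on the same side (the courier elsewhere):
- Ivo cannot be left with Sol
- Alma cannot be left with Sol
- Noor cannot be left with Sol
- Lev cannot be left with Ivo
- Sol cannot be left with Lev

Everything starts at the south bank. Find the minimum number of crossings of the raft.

Counting alone: the courier can take at most 2 across per trip to the north bank, so moving all 7 needs at least 4 loaded trips out, with a return between consecutive ones — at least 7 crossings.
The safety rule pushes this higher. Following every safe sequence of crossings, the most of the 7 that can be at the north bank as the raft arrives there on crossings 7, 9 is 5, 6 respectively — never all 7.
So no plan with fewer than 11 crossings exists, and this one achieves 11:
1. Courier goes to the north bank with Lev and Sol.
2. Courier goes back to the south bank with Lev.
3. Courier goes to the north bank with Lev and Noor.
4. Courier goes back to the south bank with Sol.
5. Courier goes to the north bank with Alma and Sol.
6. Courier goes back to the south bank with Sol.
7. Courier goes to the north bank with Kira and Sol.
8. Courier goes back to the south bank with Sol.
9. Courier goes to the north bank with Rhea and Sol.
10. Courier goes back to the south bank with Sol.
11. Courier goes to the north bank with Ivo and Sol.

11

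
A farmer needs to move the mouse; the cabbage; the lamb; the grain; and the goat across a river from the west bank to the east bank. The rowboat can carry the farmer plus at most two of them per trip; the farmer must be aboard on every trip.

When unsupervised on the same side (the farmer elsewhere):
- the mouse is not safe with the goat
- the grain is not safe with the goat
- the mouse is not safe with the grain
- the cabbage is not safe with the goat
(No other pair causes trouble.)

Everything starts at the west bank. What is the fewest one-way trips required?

7

Counting alone: the farmer can take at most 2 across per trip to the east bank, so moving all 5 needs at least 3 loaded trips out, with a return between consecutive ones — at least 5 crossings.
The safety rule pushes this higher. Following every safe sequence of crossings, the most of the 5 that can be at the east bank as the rowboat arrives there on crossing 5 is 4 — never all 5.
So no plan with fewer than 7 crossings exists, and this one achieves 7:
1. Farmer goes to the east bank with the goat and the mouse.  [the west bank: the cabbage, the grain, the lamb | the east bank: the goat, the mouse]
2. Farmer goes back to the west bank with the mouse.  [the west bank: the cabbage, the grain, the lamb, the mouse | the east bank: the goat]
3. Farmer goes to the east bank with the cabbage and the mouse.  [the west bank: the grain, the lamb | the east bank: the cabbage, the goat, the mouse]
4. Farmer goes back to the west bank with the goat.  [the west bank: the goat, the grain, the lamb | the east bank: the cabbage, the mouse]
5. Farmer goes to the east bank with the grain and the lamb.  [the west bank: the goat | the east bank: the cabbage, the grain, the lamb, the mouse]
6. Farmer goes back to the west bank with the mouse.  [the west bank: the goat, the mouse | the east bank: the cabbage, the grain, the lamb]
7. Farmer goes to the east bank with the goat and the mouse.  [the west bank: — | the east bank: the cabbage, the goat, the grain, the lamb, the mouse]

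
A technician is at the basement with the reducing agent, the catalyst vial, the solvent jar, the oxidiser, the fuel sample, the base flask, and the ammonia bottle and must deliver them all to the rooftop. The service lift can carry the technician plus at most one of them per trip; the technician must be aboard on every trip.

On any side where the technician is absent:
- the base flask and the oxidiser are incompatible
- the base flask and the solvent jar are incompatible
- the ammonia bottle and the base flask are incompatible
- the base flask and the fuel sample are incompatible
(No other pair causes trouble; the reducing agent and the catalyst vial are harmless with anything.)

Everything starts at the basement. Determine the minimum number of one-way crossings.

Following every safe sequence of crossings from the start, the most of the 7 that can be at the rooftop as the service lift arrives there on crossings 1, 3, 5, 7 is 1, 2, 3, 4 respectively; the best ever achieved is 4 of 7.
From crossing 9 on, no configuration arises that was not already reachable earlier: only 44 distinct safe configurations (who is on which side, and where the service lift is) can ever be reached, none of them has everyone across, and every continuation just revisits them. So no valid plan exists.

impossible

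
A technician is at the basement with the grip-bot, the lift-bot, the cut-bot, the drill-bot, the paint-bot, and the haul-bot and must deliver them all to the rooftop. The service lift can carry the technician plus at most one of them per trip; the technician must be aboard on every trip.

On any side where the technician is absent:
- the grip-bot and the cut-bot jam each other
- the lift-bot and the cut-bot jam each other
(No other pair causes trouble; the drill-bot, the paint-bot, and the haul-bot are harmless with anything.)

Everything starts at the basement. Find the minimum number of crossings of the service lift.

Counting alone: the technician can take at most 1 across per trip to the rooftop, so moving all 6 needs at least 6 loaded trips out, with a return between consecutive ones — at least 11 crossings.
The safety rule pushes this higher. Following every safe sequence of crossings, the most of the 6 that can be at the rooftop as the service lift arrives there on crossing 11 is 5 — never all 6.
So no plan with fewer than 13 crossings exists, and this one achieves 13:
1. Technician goes to the rooftop with the cut-bot.  [the basement: the drill-bot, the grip-bot, the haul-bot, the lift-bot, the paint-bot | the rooftop: the cut-bot]
2. Technician goes back to the basement alone.  [the basement: the drill-bot, the grip-bot, the haul-bot, the lift-bot, the paint-bot | the rooftop: the cut-bot]
3. Technician goes to the rooftop with the grip-bot.  [the basement: the drill-bot, the haul-bot, the lift-bot, the paint-bot | the rooftop: the cut-bot, the grip-bot]
4. Technician goes back to the basement with the cut-bot.  [the basement: the cut-bot, the drill-bot, the haul-bot, the lift-bot, the paint-bot | the rooftop: the grip-bot]
5. Technician goes to the rooftop with the lift-bot.  [the basement: the cut-bot, the drill-bot, the haul-bot, the paint-bot | the rooftop: the grip-bot, the lift-bot]
6. Technician goes back to the basement alone.  [the basement: the cut-bot, the drill-bot, the haul-bot, the paint-bot | the rooftop: the grip-bot, the lift-bot]
7. Technician goes to the rooftop with the drill-bot.  [the basement: the cut-bot, the haul-bot, the paint-bot | the rooftop: the drill-bot, the grip-bot, the lift-bot]
8. Technician goes back to the basement alone.  [the basement: the cut-bot, the haul-bot, the paint-bot | the rooftop: the drill-bot, the grip-bot, the lift-bot]
9. Technician goes to the rooftop with the paint-bot.  [the basement: the cut-bot, the haul-bot | the rooftop: the drill-bot, the grip-bot, the lift-bot, the paint-bot]
10. Technician goes back to the basement alone.  [the basement: the cut-bot, the haul-bot | the rooftop: the drill-bot, the grip-bot, the lift-bot, the paint-bot]
11. Technician goes to the rooftop with the haul-bot.  [the basement: the cut-bot | the rooftop: the drill-bot, the grip-bot, the haul-bot, the lift-bot, the paint-bot]
12. Technician goes back to the basement alone.  [the basement: the cut-bot | the rooftop: the drill-bot, the grip-bot, the haul-bot, the lift-bot, the paint-bot]
13. Technician goes to the rooftop with the cut-bot.  [the basement: — | the rooftop: the cut-bot, the drill-bot, the grip-bot, the haul-bot, the lift-bot, the paint-bot]

13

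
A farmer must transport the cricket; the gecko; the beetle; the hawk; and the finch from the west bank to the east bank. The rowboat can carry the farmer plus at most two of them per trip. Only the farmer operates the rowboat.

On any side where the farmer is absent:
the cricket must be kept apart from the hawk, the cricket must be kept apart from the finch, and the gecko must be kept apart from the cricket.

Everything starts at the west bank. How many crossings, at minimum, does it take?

Counting alone: the farmer can take at most 2 across per trip to the east bank, so moving all 5 needs at least 3 loaded trips out, with a return between consecutive ones — at least 5 crossings.
The plan below uses exactly 5 crossings, so it is optimal:
1. Farmer goes to the east bank with the cricket and the gecko.  [the west bank: the beetle, the finch, the hawk | the east bank: the cricket, the gecko]
2. Farmer goes back to the west bank with the cricket.  [the west bank: the beetle, the cricket, the finch, the hawk | the east bank: the gecko]
3. Farmer goes to the east bank with the finch and the hawk.  [the west bank: the beetle, the cricket | the east bank: the finch, the gecko, the hawk]
4. Farmer goes back to the west bank alone.  [the west bank: the beetle, the cricket | the east bank: the finch, the gecko, the hawk]
5. Farmer goes to the east bank with the beetle and the cricket.  [the west bank: — | the east bank: the beetle, the cricket, the finch, the gecko, the hawk]

5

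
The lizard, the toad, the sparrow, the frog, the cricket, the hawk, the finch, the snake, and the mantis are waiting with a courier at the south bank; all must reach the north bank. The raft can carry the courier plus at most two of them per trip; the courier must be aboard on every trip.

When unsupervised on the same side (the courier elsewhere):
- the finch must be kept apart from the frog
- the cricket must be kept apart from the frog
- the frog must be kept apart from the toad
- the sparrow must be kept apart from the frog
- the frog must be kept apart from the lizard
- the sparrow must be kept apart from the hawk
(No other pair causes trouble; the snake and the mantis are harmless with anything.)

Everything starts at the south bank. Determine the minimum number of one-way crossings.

Counting alone: the courier can take at most 2 across per trip to the north bank, so moving all 9 needs at least 5 loaded trips out, with a return between consecutive ones — at least 9 crossings.
The safety rule pushes this higher. Following every safe sequence of crossings, the most of the 9 that can be at the north bank as the raft arrives there on crossing 9 is 8 — never all 9.
So no plan with fewer than 11 crossings exists, and this one achieves 11:
1. Courier goes to the north bank with the frog and the sparrow.  [the south bank: the cricket, the finch, the hawk, the lizard, the mantis, the snake, the toad | the north bank: the frog, the sparrow]
2. Courier goes back to the south bank with the sparrow.  [the south bank: the cricket, the finch, the hawk, the lizard, the mantis, the snake, the sparrow, the toad | the north bank: the frog]
3. Courier goes to the north bank with the lizard and the sparrow.  [the south bank: the cricket, the finch, the hawk, the mantis, the snake, the toad | the north bank: the frog, the lizard, the sparrow]
4. Courier goes back to the south bank with the frog.  [the south bank: the cricket, the finch, the frog, the hawk, the mantis, the snake, the toad | the north bank: the lizard, the sparrow]
5. Courier goes to the north bank with the frog and the toad.  [the south bank: the cricket, the finch, the hawk, the mantis, the snake | the north bank: the frog, the lizard, the sparrow, the toad]
6. Courier goes back to the south bank with the frog.  [the south bank: the cricket, the finch, the frog, the hawk, the mantis, the snake | the north bank: the lizard, the sparrow, the toad]
7. Courier goes to the north bank with the cricket and the finch.  [the south bank: the frog, the hawk, the mantis, the snake | the north bank: the cricket, the finch, the lizard, the sparrow, the toad]
8. Courier goes back to the south bank alone.  [the south bank: the frog, the hawk, the mantis, the snake | the north bank: the cricket, the finch, the lizard, the sparrow, the toad]
9. Courier goes to the north bank with the mantis and the snake.  [the south bank: the frog, the hawk | the north bank: the cricket, the finch, the lizard, the mantis, the snake, the sparrow, the toad]
10. Courier goes back to the south bank alone.  [the south bank: the frog, the hawk | the north bank: the cricket, the finch, the lizard, the mantis, the snake, the sparrow, the toad]
11. Courier goes to the north bank with the frog and the hawk.  [the south bank: — | the north bank: the cricket, the finch, the frog, the hawk, the lizard, the mantis, the snake, the sparrow, the toad]

11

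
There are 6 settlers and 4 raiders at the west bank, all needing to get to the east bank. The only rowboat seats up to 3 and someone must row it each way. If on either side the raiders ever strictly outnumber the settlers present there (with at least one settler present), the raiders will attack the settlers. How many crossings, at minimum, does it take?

Counting alone: each trip to the east bank takes at most 3 across and each return brings at least 1 back, so after t trips out (and t−1 returns) at most 3t − (t−1) of the 10 are across; that first reaches 10 at t = 5, so at least 9 crossings are needed.
The plan below uses exactly 9 crossings, so it is optimal:
1. 2 raiders → the east bank.  (the west bank: 6S 2R; the east bank: 0S 2R)
2. 1 raider ← the west bank.  (the west bank: 6S 3R; the east bank: 0S 1R)
3. 3 raiders → the east bank.  (the west bank: 6S 0R; the east bank: 0S 4R)
4. 1 raider ← the west bank.  (the west bank: 6S 1R; the east bank: 0S 3R)
5. 3 settlers → the east bank.  (the west bank: 3S 1R; the east bank: 3S 3R)
6. 1 raider ← the west bank.  (the west bank: 3S 2R; the east bank: 3S 2R)
7. 1 settler and 2 raiders → the east bank.  (the west bank: 2S 0R; the east bank: 4S 4R)
8. 1 raider ← the west bank.  (the west bank: 2S 1R; the east bank: 4S 3R)
9. 2 settlers and 1 raider → the east bank.  (the west bank: 0S 0R; the east bank: 6S 4R)

9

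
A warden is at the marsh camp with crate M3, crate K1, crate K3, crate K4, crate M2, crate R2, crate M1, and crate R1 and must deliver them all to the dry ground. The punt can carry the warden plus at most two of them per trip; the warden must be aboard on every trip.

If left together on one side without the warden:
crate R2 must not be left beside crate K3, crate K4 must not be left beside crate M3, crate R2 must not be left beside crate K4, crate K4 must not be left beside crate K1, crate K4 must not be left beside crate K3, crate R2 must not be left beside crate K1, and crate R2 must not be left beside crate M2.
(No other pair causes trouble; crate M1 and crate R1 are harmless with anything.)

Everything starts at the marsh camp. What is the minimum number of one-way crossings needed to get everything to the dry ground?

13

Counting alone: the warden can take at most 2 across per trip to the dry ground, so moving all 8 needs at least 4 loaded trips out, with a return between consecutive ones — at least 7 crossings.
The safety rule pushes this higher. Following every safe sequence of crossings, the most of the 8 that can be at the dry ground as the punt arrives there on crossings 7, 9, 11 is 5, 6, 7 respectively — never all 8.
So no plan with fewer than 13 crossings exists, and this one achieves 13:
1. Warden goes to the dry ground with crate K4 and crate R2.
2. Warden goes back to the marsh camp with crate K4.
3. Warden goes to the dry ground with crate K4 and crate M3.
4. Warden goes back to the marsh camp with crate K4.
5. Warden goes to the dry ground with crate K1 and crate K3.
6. Warden goes back to the marsh camp with crate R2.
7. Warden goes to the dry ground with crate K4 and crate M2.
8. Warden goes back to the marsh camp with crate K4.
9. Warden goes to the dry ground with crate K4 and crate M1.
10. Warden goes back to the marsh camp with crate K4.
11. Warden goes to the dry ground with crate K4 and crate R1.
12. Warden goes back to the marsh camp with crate K4.
13. Warden goes to the dry ground with crate K4 and crate R2.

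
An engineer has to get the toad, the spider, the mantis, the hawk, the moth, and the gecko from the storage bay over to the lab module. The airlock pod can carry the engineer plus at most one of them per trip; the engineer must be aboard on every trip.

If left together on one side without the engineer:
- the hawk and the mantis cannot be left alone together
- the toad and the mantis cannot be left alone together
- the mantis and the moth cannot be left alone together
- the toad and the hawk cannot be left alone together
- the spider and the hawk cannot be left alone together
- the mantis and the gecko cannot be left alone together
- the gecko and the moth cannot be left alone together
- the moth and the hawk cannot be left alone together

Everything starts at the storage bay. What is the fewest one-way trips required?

impossible

Whatever the first load, the items left behind include a forbidden pair without the engineer. No opening move is safe, so no plan exists.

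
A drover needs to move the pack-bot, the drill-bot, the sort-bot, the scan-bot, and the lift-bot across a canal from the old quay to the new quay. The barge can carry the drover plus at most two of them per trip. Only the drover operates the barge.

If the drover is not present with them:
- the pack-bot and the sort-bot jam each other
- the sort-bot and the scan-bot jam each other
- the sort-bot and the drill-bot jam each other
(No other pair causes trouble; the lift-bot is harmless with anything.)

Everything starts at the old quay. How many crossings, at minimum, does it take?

Counting alone: the drover can take at most 2 across per trip to the new quay, so moving all 5 needs at least 3 loaded trips out, with a return between consecutive ones — at least 5 crossings.
The plan below uses exactly 5 crossings, so it is optimal:
1. Drover goes to the new quay with the pack-bot and the sort-bot.
2. Drover goes back to the old quay with the sort-bot.
3. Drover goes to the new quay with the drill-bot and the scan-bot.
4. Drover goes back to the old quay alone.
5. Drover goes to the new quay with the lift-bot and the sort-bot.

5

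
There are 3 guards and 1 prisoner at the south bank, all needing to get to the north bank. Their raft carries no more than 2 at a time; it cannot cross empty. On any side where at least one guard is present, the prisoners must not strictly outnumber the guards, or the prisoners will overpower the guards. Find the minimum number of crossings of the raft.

5

Counting alone: each trip to the north bank takes at most 2 across and each return brings at least 1 back, so after t trips out (and t−1 returns) at most 2t − (t−1) of the 4 are across; that first reaches 4 at t = 3, so at least 5 crossings are needed.
The plan below uses exactly 5 crossings, so it is optimal:
1. 1 guard and 1 prisoner → the north bank.  (the south bank: 2G 0P; the north bank: 1G 1P)
2. 1 prisoner ← the south bank.  (the south bank: 2G 1P; the north bank: 1G 0P)
3. 1 guard and 1 prisoner → the north bank.  (the south bank: 1G 0P; the north bank: 2G 1P)
4. 1 prisoner ← the south bank.  (the south bank: 1G 1P; the north bank: 2G 0P)
5. 1 guard and 1 prisoner → the north bank.  (the south bank: 0G 0P; the north bank: 3G 1P)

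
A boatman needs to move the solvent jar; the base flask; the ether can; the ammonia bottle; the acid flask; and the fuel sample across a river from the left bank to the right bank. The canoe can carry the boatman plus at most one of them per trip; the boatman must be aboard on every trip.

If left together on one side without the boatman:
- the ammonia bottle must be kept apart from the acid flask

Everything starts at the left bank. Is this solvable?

Yes

1. Boatman goes to the right bank with the ammonia bottle.  [the left bank: the acid flask, the base flask, the ether can, the fuel sample, the solvent jar | the right bank: the ammonia bottle]
2. Boatman goes back to the left bank alone.  [the left bank: the acid flask, the base flask, the ether can, the fuel sample, the solvent jar | the right bank: the ammonia bottle]
3. Boatman goes to the right bank with the solvent jar.  [the left bank: the acid flask, the base flask, the ether can, the fuel sample | the right bank: the ammonia bottle, the solvent jar]
4. Boatman goes back to the left bank alone.  [the left bank: the acid flask, the base flask, the ether can, the fuel sample | the right bank: the ammonia bottle, the solvent jar]
5. Boatman goes to the right bank with the base flask.  [the left bank: the acid flask, the ether can, the fuel sample | the right bank: the ammonia bottle, the base flask, the solvent jar]
6. Boatman goes back to the left bank alone.  [the left bank: the acid flask, the ether can, the fuel sample | the right bank: the ammonia bottle, the base flask, the solvent jar]
7. Boatman goes to the right bank with the ether can.  [the left bank: the acid flask, the fuel sample | the right bank: the ammonia bottle, the base flask, the ether can, the solvent jar]
8. Boatman goes back to the left bank alone.  [the left bank: the acid flask, the fuel sample | the right bank: the ammonia bottle, the base flask, the ether can, the solvent jar]
9. Boatman goes to the right bank with the fuel sample.  [the left bank: the acid flask | the right bank: the ammonia bottle, the base flask, the ether can, the fuel sample, the solvent jar]
10. Boatman goes back to the left bank alone.  [the left bank: the acid flask | the right bank: the ammonia bottle, the base flask, the ether can, the fuel sample, the solvent jar]
11. Boatman goes to the right bank with the acid flask.  [the left bank: — | the right bank: the acid flask, the ammonia bottle, the base flask, the ether can, the fuel sample, the solvent jar]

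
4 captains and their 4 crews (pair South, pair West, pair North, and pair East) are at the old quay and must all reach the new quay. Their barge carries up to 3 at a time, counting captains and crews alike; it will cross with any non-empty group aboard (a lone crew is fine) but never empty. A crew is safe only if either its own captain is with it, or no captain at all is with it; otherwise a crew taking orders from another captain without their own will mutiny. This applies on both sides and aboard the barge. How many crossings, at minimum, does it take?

9

Counting alone: each trip to the new quay takes at most 3 across and each return brings at least 1 back, so after t trips out (and t−1 returns) at most 3t − (t−1) of the 8 are across; that first reaches 8 at t = 4, so at least 7 crossings are needed.
The safety rule pushes this higher. Following every safe sequence of crossings, the most of the 8 that can be at the new quay as the barge arrives there on crossing 7 is 7 — never all 8.
So no plan with fewer than 9 crossings exists, and this one achieves 9:
1. captain South and crew South cross → the new quay.
2. captain South crosses ← the old quay.
3. captain South, captain West, and crew West cross → the new quay.
4. captain South and crew South cross ← the old quay.
5. captain East, captain North, and captain South cross → the new quay.
6. crew West crosses ← the old quay.
7. crew South and crew West cross → the new quay.
8. crew South crosses ← the old quay.
9. crew East, crew North, and crew South cross → the new quay.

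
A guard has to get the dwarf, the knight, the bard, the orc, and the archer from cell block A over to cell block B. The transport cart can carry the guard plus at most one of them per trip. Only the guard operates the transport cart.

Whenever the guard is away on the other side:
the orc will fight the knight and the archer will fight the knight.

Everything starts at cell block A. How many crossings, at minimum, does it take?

Counting alone: the guard can take at most 1 across per trip to cell block B, so moving all 5 needs at least 5 loaded trips out, with a return between consecutive ones — at least 9 crossings.
The safety rule pushes this higher. Following every safe sequence of crossings, the most of the 5 that can be at cell block B as the transport cart arrives there on crossing 9 is 4 — never all 5.
So no plan with fewer than 11 crossings exists, and this one achieves 11:
1. Guard goes to cell block B with the knight.
2. Guard goes back to cell block A alone.
3. Guard goes to cell block B with the dwarf.
4. Guard goes back to cell block A alone.
5. Guard goes to cell block B with the bard.
6. Guard goes back to cell block A alone.
7. Guard goes to cell block B with the orc.
8. Guard goes back to cell block A with the knight.
9. Guard goes to cell block B with the archer.
10. Guard goes back to cell block A alone.
11. Guard goes to cell block B with the knight.

11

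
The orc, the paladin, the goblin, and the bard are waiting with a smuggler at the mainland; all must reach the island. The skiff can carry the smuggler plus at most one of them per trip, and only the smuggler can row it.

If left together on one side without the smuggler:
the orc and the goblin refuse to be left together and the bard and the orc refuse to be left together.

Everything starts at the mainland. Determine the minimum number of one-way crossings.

Counting alone: the smuggler can take at most 1 across per trip to the island, so moving all 4 needs at least 4 loaded trips out, with a return between consecutive ones — at least 7 crossings.
The safety rule pushes this higher. Following every safe sequence of crossings, the most of the 4 that can be at the island as the skiff arrives there on crossing 7 is 3 — never all 4.
So no plan with fewer than 9 crossings exists, and this one achieves 9:
1. Smuggler goes to the island with the orc.  [the mainland: the bard, the goblin, the paladin | the island: the orc]
2. Smuggler goes back to the mainland alone.  [the mainland: the bard, the goblin, the paladin | the island: the orc]
3. Smuggler goes to the island with the paladin.  [the mainland: the bard, the goblin | the island: the orc, the paladin]
4. Smuggler goes back to the mainland alone.  [the mainland: the bard, the goblin | the island: the orc, the paladin]
5. Smuggler goes to the island with the goblin.  [the mainland: the bard | the island: the goblin, the orc, the paladin]
6. Smuggler goes back to the mainland with the orc.  [the mainland: the bard, the orc | the island: the goblin, the paladin]
7. Smuggler goes to the island with the bard.  [the mainland: the orc | the island: the bard, the goblin, the paladin]
8. Smuggler goes back to the mainland alone.  [the mainland: the orc | the island: the bard, the goblin, the paladin]
9. Smuggler goes to the island with the orc.  [the mainland: — | the island: the bard, the goblin, the orc, the paladin]

9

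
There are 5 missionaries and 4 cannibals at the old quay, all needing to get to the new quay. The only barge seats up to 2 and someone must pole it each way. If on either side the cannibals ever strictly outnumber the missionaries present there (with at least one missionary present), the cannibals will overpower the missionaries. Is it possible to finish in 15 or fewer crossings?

Yes

Yes — this plan uses 15 crossings (≤ 15):
1. 2 cannibals → the new quay.  (the old quay: 5M 2C; the new quay: 0M 2C)
2. 1 cannibal ← the old quay.  (the old quay: 5M 3C; the new quay: 0M 1C)
3. 2 cannibals → the new quay.  (the old quay: 5M 1C; the new quay: 0M 3C)
4. 1 cannibal ← the old quay.  (the old quay: 5M 2C; the new quay: 0M 2C)
5. 2 missionaries → the new quay.  (the old quay: 3M 2C; the new quay: 2M 2C)
6. 1 cannibal ← the old quay.  (the old quay: 3M 3C; the new quay: 2M 1C)
7. 1 missionary and 1 cannibal → the new quay.  (the old quay: 2M 2C; the new quay: 3M 2C)
8. 1 missionary ← the old quay.  (the old quay: 3M 2C; the new quay: 2M 2C)
9. 1 missionary and 1 cannibal → the new quay.  (the old quay: 2M 1C; the new quay: 3M 3C)
10. 1 cannibal ← the old quay.  (the old quay: 2M 2C; the new quay: 3M 2C)
11. 1 missionary and 1 cannibal → the new quay.  (the old quay: 1M 1C; the new quay: 4M 3C)
12. 1 missionary ← the old quay.  (the old quay: 2M 1C; the new quay: 3M 3C)
13. 1 missionary and 1 cannibal → the new quay.  (the old quay: 1M 0C; the new quay: 4M 4C)
14. 1 cannibal ← the old quay.  (the old quay: 1M 1C; the new quay: 4M 3C)
15. 1 missionary and 1 cannibal → the new quay.  (the old quay: 0M 0C; the new quay: 5M 4C)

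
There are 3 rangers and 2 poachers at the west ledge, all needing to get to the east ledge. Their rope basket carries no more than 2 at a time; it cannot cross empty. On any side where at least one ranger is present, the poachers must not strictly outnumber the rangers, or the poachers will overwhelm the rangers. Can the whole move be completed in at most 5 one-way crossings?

No

Counting alone: each trip to the east ledge takes at most 2 across and each return brings at least 1 back, so after t trips out (and t−1 returns) at most 2t − (t−1) of the 5 are across; that first reaches 5 at t = 4, so at least 7 crossings are needed.
Since 5 < 7, 5 crossings cannot be enough. (The shortest complete plan in fact takes 7:)
1. 2 poachers → the east ledge.  (the west ledge: 3R 0P; the east ledge: 0R 2P)
2. 1 poacher ← the west ledge.  (the west ledge: 3R 1P; the east ledge: 0R 1P)
3. 2 rangers → the east ledge.  (the west ledge: 1R 1P; the east ledge: 2R 1P)
4. 1 ranger ← the west ledge.  (the west ledge: 2R 1P; the east ledge: 1R 1P)
5. 1 ranger and 1 poacher → the east ledge.  (the west ledge: 1R 0P; the east ledge: 2R 2P)
6. 1 poacher ← the west ledge.  (the west ledge: 1R 1P; the east ledge: 2R 1P)
7. 1 ranger and 1 poacher → the east ledge.  (the west ledge: 0R 0P; the east ledge: 3R 2P)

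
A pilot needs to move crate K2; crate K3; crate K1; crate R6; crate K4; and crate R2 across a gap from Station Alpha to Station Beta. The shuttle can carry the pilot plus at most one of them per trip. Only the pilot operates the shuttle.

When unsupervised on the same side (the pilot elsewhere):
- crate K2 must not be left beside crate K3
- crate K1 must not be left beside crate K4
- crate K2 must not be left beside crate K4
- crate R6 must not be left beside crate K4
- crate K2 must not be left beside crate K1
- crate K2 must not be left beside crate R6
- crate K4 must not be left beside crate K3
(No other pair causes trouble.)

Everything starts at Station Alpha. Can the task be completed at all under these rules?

Whatever the first load, the items left behind include a forbidden pair without the pilot. No opening move is safe, so no plan exists.

No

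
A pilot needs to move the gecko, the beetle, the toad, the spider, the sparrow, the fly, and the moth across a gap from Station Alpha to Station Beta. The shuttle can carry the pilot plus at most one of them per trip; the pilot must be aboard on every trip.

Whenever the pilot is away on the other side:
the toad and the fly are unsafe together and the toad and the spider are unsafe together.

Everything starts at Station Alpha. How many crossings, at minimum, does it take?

Counting alone: the pilot can take at most 1 across per trip to Station Beta, so moving all 7 needs at least 7 loaded trips out, with a return between consecutive ones — at least 13 crossings.
The safety rule pushes this higher. Following every safe sequence of crossings, the most of the 7 that can be at Station Beta as the shuttle arrives there on crossing 13 is 6 — never all 7.
So no plan with fewer than 15 crossings exists, and this one achieves 15:
1. Pilot goes to Station Beta with the toad.  [Station Alpha: the beetle, the fly, the gecko, the moth, the sparrow, the spider | Station Beta: the toad]
2. Pilot goes back to Station Alpha alone.  [Station Alpha: the beetle, the fly, the gecko, the moth, the sparrow, the spider | Station Beta: the toad]
3. Pilot goes to Station Beta with the gecko.  [Station Alpha: the beetle, the fly, the moth, the sparrow, the spider | Station Beta: the gecko, the toad]
4. Pilot goes back to Station Alpha alone.  [Station Alpha: the beetle, the fly, the moth, the sparrow, the spider | Station Beta: the gecko, the toad]
5. Pilot goes to Station Beta with the beetle.  [Station Alpha: the fly, the moth, the sparrow, the spider | Station Beta: the beetle, the gecko, the toad]
6. Pilot goes back to Station Alpha alone.  [Station Alpha: the fly, the moth, the sparrow, the spider | Station Beta: the beetle, the gecko, the toad]
7. Pilot goes to Station Beta with the spider.  [Station Alpha: the fly, the moth, the sparrow | Station Beta: the beetle, the gecko, the spider, the toad]
8. Pilot goes back to Station Alpha with the toad.  [Station Alpha: the fly, the moth, the sparrow, the toad | Station Beta: the beetle, the gecko, the spider]
9. Pilot goes to Station Beta with the fly.  [Station Alpha: the moth, the sparrow, the toad | Station Beta: the beetle, the fly, the gecko, the spider]
10. Pilot goes back to Station Alpha alone.  [Station Alpha: the moth, the sparrow, the toad | Station Beta: the beetle, the fly, the gecko, the spider]
11. Pilot goes to Station Beta with the sparrow.  [Station Alpha: the moth, the toad | Station Beta: the beetle, the fly, the gecko, the sparrow, the spider]
12. Pilot goes back to Station Alpha alone.  [Station Alpha: the moth, the toad | Station Beta: the beetle, the fly, the gecko, the sparrow, the spider]
13. Pilot goes to Station Beta with the moth.  [Station Alpha: the toad | Station Beta: the beetle, the fly, the gecko, the moth, the sparrow, the spider]
14. Pilot goes back to Station Alpha alone.  [Station Alpha: the toad | Station Beta: the beetle, the fly, the gecko, the moth, the sparrow, the spider]
15. Pilot goes to Station Beta with the toad.  [Station Alpha: — | Station Beta: the beetle, the fly, the gecko, the moth, the sparrow, the spider, the toad]

15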